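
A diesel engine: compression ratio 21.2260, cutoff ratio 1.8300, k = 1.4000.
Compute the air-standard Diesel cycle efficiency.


r^(k-1) = 3.3943
rc^k = 2.3304
eta = 0.6627 = 66.2689%

66.2689%


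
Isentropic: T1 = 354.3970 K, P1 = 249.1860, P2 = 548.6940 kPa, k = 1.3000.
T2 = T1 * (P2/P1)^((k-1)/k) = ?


(k-1)/k = 0.2308
(P2/P1)^exp = 1.1998
T2 = 354.3970 * 1.1998 = 425.2059 K

425.2059 K


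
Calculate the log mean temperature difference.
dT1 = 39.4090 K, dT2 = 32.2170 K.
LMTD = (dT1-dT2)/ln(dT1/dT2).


dT1/dT2 = 1.2232
ln(dT1/dT2) = 0.2015
LMTD = 7.1920 / 0.2015 = 35.6923 K

35.6923 K


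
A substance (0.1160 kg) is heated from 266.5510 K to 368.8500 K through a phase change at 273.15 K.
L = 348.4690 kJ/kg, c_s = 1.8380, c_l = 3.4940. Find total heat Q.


Q1 (sensible, solid) = 0.1160 * 1.8380 * 6.5990 = 1.4070 kJ
Q2 (latent) = 0.1160 * 348.4690 = 40.4224 kJ
Q3 (sensible, liquid) = 0.1160 * 3.4940 * 95.7000 = 38.7876 kJ
Q_total = 80.6170 kJ

80.6170 kJ


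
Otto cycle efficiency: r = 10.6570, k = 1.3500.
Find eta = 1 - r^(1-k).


r^(k-1) = 2.2891
eta = 1 - 1/2.2891 = 0.5632 = 56.3155%

56.3155%


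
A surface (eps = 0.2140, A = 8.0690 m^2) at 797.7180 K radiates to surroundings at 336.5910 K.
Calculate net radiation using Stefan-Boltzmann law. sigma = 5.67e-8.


T^4 = 4.0495e+11
Tsurr^4 = 1.2835e+10
Q = 0.2140 * 5.67e-8 * 8.0690 * 3.9211e+11 = 38390.6601 W

38390.6601 W


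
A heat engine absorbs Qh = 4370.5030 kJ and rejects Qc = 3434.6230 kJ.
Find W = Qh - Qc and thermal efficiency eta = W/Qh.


W = 4370.5030 - 3434.6230 = 935.8800 kJ
eta = 935.8800 / 4370.5030 = 0.2141 = 21.4136%

W = 935.8800 kJ, eta = 21.4136%


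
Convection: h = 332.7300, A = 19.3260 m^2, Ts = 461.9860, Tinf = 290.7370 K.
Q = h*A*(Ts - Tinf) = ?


dT = 171.2490 K
Q = 332.7300 * 19.3260 * 171.2490 = 1101189.2912 W

1101189.2912 W


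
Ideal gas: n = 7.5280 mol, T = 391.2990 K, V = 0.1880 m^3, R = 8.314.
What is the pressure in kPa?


P = nRT/V = 7.5280 * 8.314 * 391.2990 / 0.1880
= 24490.5404 / 0.1880 = 130268.8320 Pa = 130.2688 kPa

130.2688 kPa


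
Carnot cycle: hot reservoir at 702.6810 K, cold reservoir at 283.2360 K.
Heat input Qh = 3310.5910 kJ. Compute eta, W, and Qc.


eta = 1 - 283.2360/702.6810 = 0.5969
W = 0.5969 * 3310.5910 = 1976.1611 kJ
Qc = 3310.5910 - 1976.1611 = 1334.4299 kJ

eta = 59.6921%, W = 1976.1611 kJ, Qc = 1334.4299 kJ


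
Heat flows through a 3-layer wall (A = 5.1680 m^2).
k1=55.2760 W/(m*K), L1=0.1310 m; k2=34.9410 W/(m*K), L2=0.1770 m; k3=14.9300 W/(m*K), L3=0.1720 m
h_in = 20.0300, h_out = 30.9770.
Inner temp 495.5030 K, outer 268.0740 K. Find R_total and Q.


R_conv_in = 1/(20.0300*5.1680) = 0.0097
R_1 = 0.1310/(55.2760*5.1680) = 0.0005
R_2 = 0.1770/(34.9410*5.1680) = 0.0010
R_3 = 0.1720/(14.9300*5.1680) = 0.0022
R_conv_out = 1/(30.9770*5.1680) = 0.0062
R_total = 0.0196 K/W
Q = 227.4290 / 0.0196 = 11618.3898 W

R_total = 0.0196 K/W, Q = 11618.3898 W


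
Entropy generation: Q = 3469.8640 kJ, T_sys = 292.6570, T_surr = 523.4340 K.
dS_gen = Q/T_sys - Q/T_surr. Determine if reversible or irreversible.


dS_sys = 3469.8640/292.6570 = 11.8564 kJ/K
dS_surr = -3469.8640/523.4340 = -6.6290 kJ/K
dS_gen = 11.8564 - 6.6290 = 5.2274 kJ/K (irreversible)

dS_gen = 5.2274 kJ/K, irreversible


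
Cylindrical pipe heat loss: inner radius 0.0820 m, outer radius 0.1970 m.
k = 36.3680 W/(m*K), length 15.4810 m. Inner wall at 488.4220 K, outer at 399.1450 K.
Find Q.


dT = 89.2770 K
ln(ro/ri) = 0.8765
Q = 2*pi*36.3680*15.4810*89.2770 / 0.8765 = 360324.3853 W

360324.3853 W


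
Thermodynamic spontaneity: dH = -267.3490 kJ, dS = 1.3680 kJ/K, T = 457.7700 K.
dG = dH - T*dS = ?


T*dS = 457.7700 * 1.3680 = 626.2294 kJ
dG = -267.3490 - 626.2294 = -893.5784 kJ (spontaneous)

dG = -893.5784 kJ, spontaneous


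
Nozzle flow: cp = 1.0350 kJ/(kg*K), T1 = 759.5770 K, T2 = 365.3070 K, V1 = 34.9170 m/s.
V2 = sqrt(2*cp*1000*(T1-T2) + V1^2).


dT = 394.2700 K
2*cp*1000*dT = 816138.9000
V1^2 = 1219.1969
V2 = sqrt(817358.0969) = 904.0786 m/s

904.0786 m/s


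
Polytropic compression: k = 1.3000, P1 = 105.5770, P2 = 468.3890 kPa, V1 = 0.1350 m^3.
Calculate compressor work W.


(k-1)/k = 0.2308
(P2/P1)^exp = 1.4103
W = 4.3333 * 105.5770 * 0.1350 * (1.4103 - 1) = 25.3421 kJ

25.3421 kJ


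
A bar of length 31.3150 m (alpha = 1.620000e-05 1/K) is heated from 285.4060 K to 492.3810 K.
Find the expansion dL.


dT = 206.9750 K
dL = 1.620000e-05 * 31.3150 * 206.9750 = 0.104999 m
L_final = 31.419999 m

dL = 0.104999 m


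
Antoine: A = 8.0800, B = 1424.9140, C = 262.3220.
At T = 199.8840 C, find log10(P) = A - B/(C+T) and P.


C+T = 462.2060
B/(C+T) = 3.0829
log10(P) = 8.0800 - 3.0829 = 4.9971
P = 10^4.9971 = 99344.8067 mmHg

99344.8067 mmHg


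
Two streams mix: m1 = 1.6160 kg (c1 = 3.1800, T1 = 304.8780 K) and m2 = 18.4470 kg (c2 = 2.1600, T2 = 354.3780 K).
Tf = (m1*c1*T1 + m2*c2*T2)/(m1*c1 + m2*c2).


num = 15687.1071
den = 44.9844
Tf = 348.7233 K

348.7233 K


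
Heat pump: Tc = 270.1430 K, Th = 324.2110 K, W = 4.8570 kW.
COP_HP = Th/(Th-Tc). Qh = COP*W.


COP = 324.2110 / 54.0680 = 5.9964
Qh = 5.9964 * 4.8570 = 29.1243 kW

COP = 5.9964, Qh = 29.1243 kW


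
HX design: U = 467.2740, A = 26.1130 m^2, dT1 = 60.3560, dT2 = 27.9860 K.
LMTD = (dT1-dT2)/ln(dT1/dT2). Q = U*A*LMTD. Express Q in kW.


LMTD = 42.1179 K
Q = 467.2740 * 26.1130 * 42.1179 = 513920.0721 W = 513.9201 kW

513.9201 kW


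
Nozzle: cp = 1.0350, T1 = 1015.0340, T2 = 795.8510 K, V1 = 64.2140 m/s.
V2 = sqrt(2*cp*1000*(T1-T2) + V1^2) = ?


dT = 219.1830 K
2*cp*1000*dT = 453708.8100
V1^2 = 4123.4378
V2 = sqrt(457832.2478) = 676.6330 m/s

676.6330 m/s


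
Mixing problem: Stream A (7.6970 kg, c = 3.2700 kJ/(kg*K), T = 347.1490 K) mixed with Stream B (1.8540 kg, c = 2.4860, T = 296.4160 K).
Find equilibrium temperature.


num = 10103.6535
den = 29.7782
Tf = 339.2966 K

339.2966 K


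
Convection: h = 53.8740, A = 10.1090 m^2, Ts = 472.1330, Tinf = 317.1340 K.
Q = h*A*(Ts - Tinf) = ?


dT = 154.9990 K
Q = 53.8740 * 10.1090 * 154.9990 = 84414.3566 W

84414.3566 W


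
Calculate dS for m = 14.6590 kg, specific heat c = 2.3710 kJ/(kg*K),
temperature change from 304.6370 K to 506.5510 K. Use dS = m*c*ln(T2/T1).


T2/T1 = 1.6628
ln(T2/T1) = 0.5085
dS = 14.6590 * 2.3710 * 0.5085 = 17.6738 kJ/K

17.6738 kJ/K


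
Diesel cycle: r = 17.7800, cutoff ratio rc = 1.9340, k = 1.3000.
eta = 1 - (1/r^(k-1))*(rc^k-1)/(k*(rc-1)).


r^(k-1) = 2.3713
rc^k = 2.3572
eta = 0.5286 = 52.8623%

52.8623%


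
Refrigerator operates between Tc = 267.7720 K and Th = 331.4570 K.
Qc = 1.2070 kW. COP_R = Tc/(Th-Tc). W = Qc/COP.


COP = 267.7720 / 63.6850 = 4.2046
W = 1.2070 / 4.2046 = 0.2871 kW

COP = 4.2046, W = 0.2871 kW


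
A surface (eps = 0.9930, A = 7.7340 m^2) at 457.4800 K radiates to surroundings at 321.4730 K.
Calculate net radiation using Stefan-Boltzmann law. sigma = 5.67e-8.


T^4 = 4.3801e+10
Tsurr^4 = 1.0680e+10
Q = 0.9930 * 5.67e-8 * 7.7340 * 3.3121e+10 = 14422.6009 W

14422.6009 W


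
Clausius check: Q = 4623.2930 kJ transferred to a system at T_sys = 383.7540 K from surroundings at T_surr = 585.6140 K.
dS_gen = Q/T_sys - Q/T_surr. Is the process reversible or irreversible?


dS_sys = 4623.2930/383.7540 = 12.0475 kJ/K
dS_surr = -4623.2930/585.6140 = -7.8948 kJ/K
dS_gen = 12.0475 - 7.8948 = 4.1528 kJ/K (irreversible)

dS_gen = 4.1528 kJ/K, irreversible


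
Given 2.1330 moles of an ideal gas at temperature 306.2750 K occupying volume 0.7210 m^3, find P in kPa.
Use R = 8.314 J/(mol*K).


P = nRT/V = 2.1330 * 8.314 * 306.2750 / 0.7210
= 5431.4080 / 0.7210 = 7533.1594 Pa = 7.5332 kPa

7.5332 kPa


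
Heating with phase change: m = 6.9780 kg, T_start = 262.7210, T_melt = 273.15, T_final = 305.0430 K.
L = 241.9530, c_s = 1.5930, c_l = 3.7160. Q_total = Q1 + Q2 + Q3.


Q1 (sensible, solid) = 6.9780 * 1.5930 * 10.4290 = 115.9283 kJ
Q2 (latent) = 6.9780 * 241.9530 = 1688.3480 kJ
Q3 (sensible, liquid) = 6.9780 * 3.7160 * 31.8930 = 826.9934 kJ
Q_total = 2631.2697 kJ

2631.2697 kJ


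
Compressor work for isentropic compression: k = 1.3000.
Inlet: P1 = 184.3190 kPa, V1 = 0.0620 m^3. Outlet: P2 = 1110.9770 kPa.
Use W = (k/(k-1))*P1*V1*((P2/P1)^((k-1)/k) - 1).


(k-1)/k = 0.2308
(P2/P1)^exp = 1.5137
W = 4.3333 * 184.3190 * 0.0620 * (1.5137 - 1) = 25.4371 kJ

25.4371 kJ


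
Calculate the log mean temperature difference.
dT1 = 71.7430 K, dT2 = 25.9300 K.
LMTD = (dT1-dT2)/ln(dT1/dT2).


dT1/dT2 = 2.7668
ln(dT1/dT2) = 1.0177
LMTD = 45.8130 / 1.0177 = 45.0167 K

45.0167 K


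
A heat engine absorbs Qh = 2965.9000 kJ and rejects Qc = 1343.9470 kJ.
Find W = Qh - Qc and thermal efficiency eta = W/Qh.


W = 2965.9000 - 1343.9470 = 1621.9530 kJ
eta = 1621.9530 / 2965.9000 = 0.5469 = 54.6867%

W = 1621.9530 kJ, eta = 54.6867%


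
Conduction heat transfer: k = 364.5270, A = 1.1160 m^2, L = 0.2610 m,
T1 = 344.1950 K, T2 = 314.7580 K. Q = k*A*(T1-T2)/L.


dT = 29.4370 K
Q = 364.5270 * 1.1160 * 29.4370 / 0.2610 = 45882.4856 W

45882.4856 W


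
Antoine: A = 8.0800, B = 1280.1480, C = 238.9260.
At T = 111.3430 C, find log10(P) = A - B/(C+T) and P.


C+T = 350.2690
B/(C+T) = 3.6548
log10(P) = 8.0800 - 3.6548 = 4.4252
P = 10^4.4252 = 26622.1562 mmHg

26622.1562 mmHg


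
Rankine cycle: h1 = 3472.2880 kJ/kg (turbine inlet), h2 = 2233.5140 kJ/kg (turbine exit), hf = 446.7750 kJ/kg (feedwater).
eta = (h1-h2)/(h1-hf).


W = 1238.7740 kJ/kg
Q_in = 3025.5130 kJ/kg
eta = 0.4094 = 40.9443%

eta = 40.9443%


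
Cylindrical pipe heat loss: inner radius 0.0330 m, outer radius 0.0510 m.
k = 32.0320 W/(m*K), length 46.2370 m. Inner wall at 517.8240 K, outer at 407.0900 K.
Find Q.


dT = 110.7340 K
ln(ro/ri) = 0.4353
Q = 2*pi*32.0320*46.2370*110.7340 / 0.4353 = 2367161.3643 W

2367161.3643 W


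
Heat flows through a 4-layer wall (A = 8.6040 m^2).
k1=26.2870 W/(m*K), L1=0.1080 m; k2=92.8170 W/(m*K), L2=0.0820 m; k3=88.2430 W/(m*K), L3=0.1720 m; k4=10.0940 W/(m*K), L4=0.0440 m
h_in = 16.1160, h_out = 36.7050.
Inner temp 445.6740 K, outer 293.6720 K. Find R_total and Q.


R_conv_in = 1/(16.1160*8.6040) = 0.0072
R_1 = 0.1080/(26.2870*8.6040) = 0.0005
R_2 = 0.0820/(92.8170*8.6040) = 0.0001
R_3 = 0.1720/(88.2430*8.6040) = 0.0002
R_4 = 0.0440/(10.0940*8.6040) = 0.0005
R_conv_out = 1/(36.7050*8.6040) = 0.0032
R_total = 0.0117 K/W
Q = 152.0020 / 0.0117 = 13000.9584 W

R_total = 0.0117 K/W, Q = 13000.9584 W


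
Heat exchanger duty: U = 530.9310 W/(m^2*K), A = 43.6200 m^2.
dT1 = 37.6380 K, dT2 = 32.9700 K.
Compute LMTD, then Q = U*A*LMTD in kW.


LMTD = 35.2525 K
Q = 530.9310 * 43.6200 * 35.2525 = 816420.1781 W = 816.4202 kW

816.4202 kW


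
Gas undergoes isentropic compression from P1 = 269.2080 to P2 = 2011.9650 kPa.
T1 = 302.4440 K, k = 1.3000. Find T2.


(k-1)/k = 0.2308
(P2/P1)^exp = 1.5907
T2 = 302.4440 * 1.5907 = 481.0934 K

481.0934 K


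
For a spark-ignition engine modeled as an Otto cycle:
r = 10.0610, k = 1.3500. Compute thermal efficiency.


r^(k-1) = 2.2435
eta = 1 - 1/2.2435 = 0.5543 = 55.4266%

55.4266%


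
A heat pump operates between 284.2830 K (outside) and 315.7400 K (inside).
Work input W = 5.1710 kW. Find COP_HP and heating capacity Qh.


COP = 315.7400 / 31.4570 = 10.0372
Qh = 10.0372 * 5.1710 = 51.9023 kW

COP = 10.0372, Qh = 51.9023 kW


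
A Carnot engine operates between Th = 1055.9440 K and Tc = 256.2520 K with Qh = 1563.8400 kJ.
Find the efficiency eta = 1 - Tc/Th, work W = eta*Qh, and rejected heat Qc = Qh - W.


eta = 1 - 256.2520/1055.9440 = 0.7573
W = 0.7573 * 1563.8400 = 1184.3340 kJ
Qc = 1563.8400 - 1184.3340 = 379.5060 kJ

eta = 75.7324%, W = 1184.3340 kJ, Qc = 379.5060 kJ


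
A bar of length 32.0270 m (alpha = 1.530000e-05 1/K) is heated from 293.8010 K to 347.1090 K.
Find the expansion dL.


dT = 53.3080 K
dL = 1.530000e-05 * 32.0270 * 53.3080 = 0.026122 m
L_final = 32.053122 m

dL = 0.026122 m


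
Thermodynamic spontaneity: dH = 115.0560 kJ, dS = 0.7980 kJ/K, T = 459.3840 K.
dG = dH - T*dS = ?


T*dS = 459.3840 * 0.7980 = 366.5884 kJ
dG = 115.0560 - 366.5884 = -251.5324 kJ (spontaneous)

dG = -251.5324 kJ, spontaneous


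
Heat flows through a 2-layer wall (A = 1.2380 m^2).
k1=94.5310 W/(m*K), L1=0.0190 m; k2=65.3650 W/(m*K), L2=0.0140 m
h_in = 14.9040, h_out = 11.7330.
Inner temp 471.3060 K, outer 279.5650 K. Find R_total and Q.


R_conv_in = 1/(14.9040*1.2380) = 0.0542
R_1 = 0.0190/(94.5310*1.2380) = 0.0002
R_2 = 0.0140/(65.3650*1.2380) = 0.0002
R_conv_out = 1/(11.7330*1.2380) = 0.0688
R_total = 0.1234 K/W
Q = 191.7410 / 0.1234 = 1554.1042 W

R_total = 0.1234 K/W, Q = 1554.1042 W


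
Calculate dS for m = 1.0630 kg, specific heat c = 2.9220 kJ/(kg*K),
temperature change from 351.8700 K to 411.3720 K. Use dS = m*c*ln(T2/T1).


T2/T1 = 1.1691
ln(T2/T1) = 0.1562
dS = 1.0630 * 2.9220 * 0.1562 = 0.4853 kJ/K

0.4853 kJ/K


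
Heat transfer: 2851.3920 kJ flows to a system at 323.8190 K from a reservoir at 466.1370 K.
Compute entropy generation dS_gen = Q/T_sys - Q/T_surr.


dS_sys = 2851.3920/323.8190 = 8.8055 kJ/K
dS_surr = -2851.3920/466.1370 = -6.1171 kJ/K
dS_gen = 8.8055 - 6.1171 = 2.6884 kJ/K (irreversible)

dS_gen = 2.6884 kJ/K, irreversible


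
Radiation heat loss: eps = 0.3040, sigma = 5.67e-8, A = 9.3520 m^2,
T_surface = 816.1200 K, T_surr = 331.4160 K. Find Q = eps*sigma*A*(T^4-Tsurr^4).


T^4 = 4.4363e+11
Tsurr^4 = 1.2064e+10
Q = 0.3040 * 5.67e-8 * 9.3520 * 4.3156e+11 = 69567.0093 W

69567.0093 W


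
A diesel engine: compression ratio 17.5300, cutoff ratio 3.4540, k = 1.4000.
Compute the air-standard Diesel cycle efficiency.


r^(k-1) = 3.1442
rc^k = 5.6709
eta = 0.5676 = 56.7601%

56.7601%


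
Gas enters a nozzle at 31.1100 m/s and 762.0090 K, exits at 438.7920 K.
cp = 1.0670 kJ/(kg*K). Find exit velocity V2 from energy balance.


dT = 323.2170 K
2*cp*1000*dT = 689745.0780
V1^2 = 967.8321
V2 = sqrt(690712.9101) = 831.0914 m/s

831.0914 m/s


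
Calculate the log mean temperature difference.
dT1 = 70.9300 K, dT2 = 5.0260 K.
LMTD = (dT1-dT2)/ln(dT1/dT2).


dT1/dT2 = 14.1126
ln(dT1/dT2) = 2.6471
LMTD = 65.9040 / 2.6471 = 24.8970 K

24.8970 K


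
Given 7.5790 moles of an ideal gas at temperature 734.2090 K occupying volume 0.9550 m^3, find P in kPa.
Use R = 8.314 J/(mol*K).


P = nRT/V = 7.5790 * 8.314 * 734.2090 / 0.9550
= 46263.8351 / 0.9550 = 48443.8064 Pa = 48.4438 kPa

48.4438 kPa


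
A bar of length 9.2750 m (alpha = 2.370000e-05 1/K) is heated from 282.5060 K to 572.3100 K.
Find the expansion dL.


dT = 289.8040 K
dL = 2.370000e-05 * 9.2750 * 289.8040 = 0.063704 m
L_final = 9.338704 m

dL = 0.063704 m


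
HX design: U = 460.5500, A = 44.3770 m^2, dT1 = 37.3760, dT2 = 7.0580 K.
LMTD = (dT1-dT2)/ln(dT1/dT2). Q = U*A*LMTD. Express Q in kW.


LMTD = 18.1886 K
Q = 460.5500 * 44.3770 * 18.1886 = 371735.7333 W = 371.7357 kW

371.7357 kW


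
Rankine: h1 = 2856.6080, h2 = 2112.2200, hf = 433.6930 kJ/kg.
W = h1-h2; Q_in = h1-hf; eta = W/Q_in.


W = 744.3880 kJ/kg
Q_in = 2422.9150 kJ/kg
eta = 0.3072 = 30.7228%

eta = 30.7228%


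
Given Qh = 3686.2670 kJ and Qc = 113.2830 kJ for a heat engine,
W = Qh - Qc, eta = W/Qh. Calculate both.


W = 3686.2670 - 113.2830 = 3572.9840 kJ
eta = 3572.9840 / 3686.2670 = 0.9693 = 96.9269%

W = 3572.9840 kJ, eta = 96.9269%


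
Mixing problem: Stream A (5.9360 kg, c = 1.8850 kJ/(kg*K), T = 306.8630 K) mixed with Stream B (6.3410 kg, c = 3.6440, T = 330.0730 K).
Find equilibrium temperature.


num = 11060.4667
den = 34.2960
Tf = 322.5005 K

322.5005 K


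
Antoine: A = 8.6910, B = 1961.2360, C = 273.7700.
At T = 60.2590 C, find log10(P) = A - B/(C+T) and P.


C+T = 334.0290
B/(C+T) = 5.8715
log10(P) = 8.6910 - 5.8715 = 2.8195
P = 10^2.8195 = 660.0027 mmHg

660.0027 mmHg


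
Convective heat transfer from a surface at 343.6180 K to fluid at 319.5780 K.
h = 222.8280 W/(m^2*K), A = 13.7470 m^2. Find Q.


dT = 24.0400 K
Q = 222.8280 * 13.7470 * 24.0400 = 73639.7250 W

73639.7250 W


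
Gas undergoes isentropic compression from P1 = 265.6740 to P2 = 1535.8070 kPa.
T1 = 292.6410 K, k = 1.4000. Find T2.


(k-1)/k = 0.2857
(P2/P1)^exp = 1.6509
T2 = 292.6410 * 1.6509 = 483.1099 K

483.1099 K


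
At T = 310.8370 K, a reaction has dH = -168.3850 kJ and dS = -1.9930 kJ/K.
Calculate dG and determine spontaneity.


T*dS = 310.8370 * -1.9930 = -619.4981 kJ
dG = -168.3850 + 619.4981 = 451.1131 kJ (non-spontaneous)

dG = 451.1131 kJ, non-spontaneous


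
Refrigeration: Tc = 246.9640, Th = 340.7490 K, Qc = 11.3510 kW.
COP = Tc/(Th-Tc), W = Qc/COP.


COP = 246.9640 / 93.7850 = 2.6333
W = 11.3510 / 2.6333 = 4.3106 kW

COP = 2.6333, W = 4.3106 kW


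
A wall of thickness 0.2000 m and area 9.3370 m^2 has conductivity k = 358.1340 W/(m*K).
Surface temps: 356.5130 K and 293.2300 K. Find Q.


dT = 63.2830 K
Q = 358.1340 * 9.3370 * 63.2830 / 0.2000 = 1058059.2192 W

1058059.2192 W


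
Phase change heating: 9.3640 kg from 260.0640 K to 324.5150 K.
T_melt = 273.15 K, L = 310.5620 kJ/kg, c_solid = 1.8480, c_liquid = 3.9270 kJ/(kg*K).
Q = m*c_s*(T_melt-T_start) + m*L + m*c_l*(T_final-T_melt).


Q1 (sensible, solid) = 9.3640 * 1.8480 * 13.0860 = 226.4489 kJ
Q2 (latent) = 9.3640 * 310.5620 = 2908.1026 kJ
Q3 (sensible, liquid) = 9.3640 * 3.9270 * 51.3650 = 1888.8158 kJ
Q_total = 5023.3673 kJ

5023.3673 kJ


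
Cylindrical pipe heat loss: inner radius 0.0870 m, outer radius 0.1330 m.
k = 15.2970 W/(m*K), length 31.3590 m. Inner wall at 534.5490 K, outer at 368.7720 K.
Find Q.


dT = 165.7770 K
ln(ro/ri) = 0.4244
Q = 2*pi*15.2970*31.3590*165.7770 / 0.4244 = 1177213.6181 W

1177213.6181 W


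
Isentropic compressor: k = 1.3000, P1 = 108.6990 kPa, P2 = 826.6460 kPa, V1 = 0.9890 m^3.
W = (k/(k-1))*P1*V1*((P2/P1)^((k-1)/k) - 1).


(k-1)/k = 0.2308
(P2/P1)^exp = 1.5971
W = 4.3333 * 108.6990 * 0.9890 * (1.5971 - 1) = 278.1530 kJ

278.1530 kJ


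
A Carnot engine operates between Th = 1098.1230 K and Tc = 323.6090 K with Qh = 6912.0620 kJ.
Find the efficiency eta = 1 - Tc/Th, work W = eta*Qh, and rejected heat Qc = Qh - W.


eta = 1 - 323.6090/1098.1230 = 0.7053
W = 0.7053 * 6912.0620 = 4875.1267 kJ
Qc = 6912.0620 - 4875.1267 = 2036.9353 kJ

eta = 70.5307%, W = 4875.1267 kJ, Qc = 2036.9353 kJ


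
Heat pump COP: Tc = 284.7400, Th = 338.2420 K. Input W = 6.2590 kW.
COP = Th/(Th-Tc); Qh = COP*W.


COP = 338.2420 / 53.5020 = 6.3220
Qh = 6.3220 * 6.2590 = 39.5697 kW

COP = 6.3220, Qh = 39.5697 kW


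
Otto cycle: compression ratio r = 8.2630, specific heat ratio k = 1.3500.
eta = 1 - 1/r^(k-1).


r^(k-1) = 2.0941
eta = 1 - 1/2.0941 = 0.5225 = 52.2469%

52.2469%


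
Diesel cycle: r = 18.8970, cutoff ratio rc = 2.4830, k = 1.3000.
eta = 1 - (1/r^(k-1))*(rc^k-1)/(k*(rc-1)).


r^(k-1) = 2.4150
rc^k = 3.2619
eta = 0.5142 = 51.4186%

51.4186%


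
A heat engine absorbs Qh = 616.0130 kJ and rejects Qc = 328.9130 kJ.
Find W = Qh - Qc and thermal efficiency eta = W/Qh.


W = 616.0130 - 328.9130 = 287.1000 kJ
eta = 287.1000 / 616.0130 = 0.4661 = 46.6062%

W = 287.1000 kJ, eta = 46.6062%


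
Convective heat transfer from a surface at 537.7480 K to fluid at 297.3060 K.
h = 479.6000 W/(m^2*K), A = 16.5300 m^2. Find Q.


dT = 240.4420 K
Q = 479.6000 * 16.5300 * 240.4420 = 1906173.2023 W

1906173.2023 W


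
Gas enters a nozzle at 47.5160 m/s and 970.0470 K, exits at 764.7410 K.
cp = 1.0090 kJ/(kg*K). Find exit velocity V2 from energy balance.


dT = 205.3060 K
2*cp*1000*dT = 414307.5080
V1^2 = 2257.7703
V2 = sqrt(416565.2783) = 645.4187 m/s

645.4187 m/s


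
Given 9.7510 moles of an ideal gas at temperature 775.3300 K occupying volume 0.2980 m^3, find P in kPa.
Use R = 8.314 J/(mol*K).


P = nRT/V = 9.7510 * 8.314 * 775.3300 / 0.2980
= 62855.8589 / 0.2980 = 210925.7010 Pa = 210.9257 kPa

210.9257 kPa


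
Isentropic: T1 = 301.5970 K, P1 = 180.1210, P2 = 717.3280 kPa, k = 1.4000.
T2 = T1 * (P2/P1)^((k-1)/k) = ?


(k-1)/k = 0.2857
(P2/P1)^exp = 1.4841
T2 = 301.5970 * 1.4841 = 447.6096 K

447.6096 K


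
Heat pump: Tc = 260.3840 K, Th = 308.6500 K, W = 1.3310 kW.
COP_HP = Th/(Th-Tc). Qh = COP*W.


COP = 308.6500 / 48.2660 = 6.3948
Qh = 6.3948 * 1.3310 = 8.5114 kW

COP = 6.3948, Qh = 8.5114 kW


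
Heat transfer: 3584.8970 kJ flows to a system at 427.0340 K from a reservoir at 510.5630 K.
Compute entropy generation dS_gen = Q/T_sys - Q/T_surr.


dS_sys = 3584.8970/427.0340 = 8.3949 kJ/K
dS_surr = -3584.8970/510.5630 = -7.0215 kJ/K
dS_gen = 8.3949 - 7.0215 = 1.3734 kJ/K (irreversible)

dS_gen = 1.3734 kJ/K, irreversible


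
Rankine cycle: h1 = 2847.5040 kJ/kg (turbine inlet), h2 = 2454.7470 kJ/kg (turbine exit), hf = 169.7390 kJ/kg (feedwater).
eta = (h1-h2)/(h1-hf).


W = 392.7570 kJ/kg
Q_in = 2677.7650 kJ/kg
eta = 0.1467 = 14.6673%

eta = 14.6673%


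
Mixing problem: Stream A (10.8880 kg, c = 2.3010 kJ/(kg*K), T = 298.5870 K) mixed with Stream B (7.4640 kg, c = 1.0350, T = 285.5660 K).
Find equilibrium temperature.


num = 9686.6520
den = 32.7785
Tf = 295.5182 K

295.5182 K


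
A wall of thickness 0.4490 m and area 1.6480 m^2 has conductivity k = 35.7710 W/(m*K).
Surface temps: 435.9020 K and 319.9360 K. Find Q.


dT = 115.9660 K
Q = 35.7710 * 1.6480 * 115.9660 / 0.4490 = 15225.5372 W

15225.5372 W


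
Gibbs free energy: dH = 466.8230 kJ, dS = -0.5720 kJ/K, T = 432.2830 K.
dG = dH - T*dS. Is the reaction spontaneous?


T*dS = 432.2830 * -0.5720 = -247.2659 kJ
dG = 466.8230 + 247.2659 = 714.0889 kJ (non-spontaneous)

dG = 714.0889 kJ, non-spontaneous


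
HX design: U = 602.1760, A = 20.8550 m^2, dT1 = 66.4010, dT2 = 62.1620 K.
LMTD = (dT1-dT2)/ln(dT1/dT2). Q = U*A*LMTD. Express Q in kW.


LMTD = 64.2582 K
Q = 602.1760 * 20.8550 * 64.2582 = 806978.9046 W = 806.9789 kW

806.9789 kW


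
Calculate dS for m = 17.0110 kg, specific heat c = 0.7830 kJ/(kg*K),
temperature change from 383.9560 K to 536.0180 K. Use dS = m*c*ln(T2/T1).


T2/T1 = 1.3960
ln(T2/T1) = 0.3336
dS = 17.0110 * 0.7830 * 0.3336 = 4.4440 kJ/K

4.4440 kJ/K


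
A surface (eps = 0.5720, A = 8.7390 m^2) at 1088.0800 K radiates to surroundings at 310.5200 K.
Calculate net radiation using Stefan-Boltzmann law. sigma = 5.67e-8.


T^4 = 1.4017e+12
Tsurr^4 = 9.2973e+09
Q = 0.5720 * 5.67e-8 * 8.7390 * 1.3924e+12 = 394633.3939 W

394633.3939 W


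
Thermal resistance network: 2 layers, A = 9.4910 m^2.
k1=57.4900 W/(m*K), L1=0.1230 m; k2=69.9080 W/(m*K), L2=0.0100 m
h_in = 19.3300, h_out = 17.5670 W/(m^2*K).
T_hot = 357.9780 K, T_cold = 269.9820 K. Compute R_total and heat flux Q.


R_conv_in = 1/(19.3300*9.4910) = 0.0055
R_1 = 0.1230/(57.4900*9.4910) = 0.0002
R_2 = 0.0100/(69.9080*9.4910) = 1.5072e-05
R_conv_out = 1/(17.5670*9.4910) = 0.0060
R_total = 0.0117 K/W
Q = 87.9960 / 0.0117 = 7528.0883 W

R_total = 0.0117 K/W, Q = 7528.0883 W


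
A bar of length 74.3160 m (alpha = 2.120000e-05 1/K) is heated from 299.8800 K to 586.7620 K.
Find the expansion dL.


dT = 286.8820 K
dL = 2.120000e-05 * 74.3160 * 286.8820 = 0.451982 m
L_final = 74.767982 m

dL = 0.451982 m


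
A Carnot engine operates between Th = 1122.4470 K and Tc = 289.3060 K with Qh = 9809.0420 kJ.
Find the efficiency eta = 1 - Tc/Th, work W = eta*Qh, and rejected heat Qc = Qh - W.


eta = 1 - 289.3060/1122.4470 = 0.7423
W = 0.7423 * 9809.0420 = 7280.8026 kJ
Qc = 9809.0420 - 7280.8026 = 2528.2394 kJ

eta = 74.2254%, W = 7280.8026 kJ, Qc = 2528.2394 kJ


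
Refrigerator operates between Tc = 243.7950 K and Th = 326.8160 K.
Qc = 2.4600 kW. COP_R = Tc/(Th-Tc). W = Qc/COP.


COP = 243.7950 / 83.0210 = 2.9365
W = 2.4600 / 2.9365 = 0.8377 kW

COP = 2.9365, W = 0.8377 kW


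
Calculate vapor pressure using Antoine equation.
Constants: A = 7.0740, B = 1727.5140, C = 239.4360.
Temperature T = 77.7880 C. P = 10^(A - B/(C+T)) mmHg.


C+T = 317.2240
B/(C+T) = 5.4457
log10(P) = 7.0740 - 5.4457 = 1.6283
P = 10^1.6283 = 42.4891 mmHg

42.4891 mmHg


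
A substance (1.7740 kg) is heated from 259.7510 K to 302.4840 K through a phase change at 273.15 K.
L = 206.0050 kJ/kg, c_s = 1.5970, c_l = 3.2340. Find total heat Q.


Q1 (sensible, solid) = 1.7740 * 1.5970 * 13.3990 = 37.9604 kJ
Q2 (latent) = 1.7740 * 206.0050 = 365.4529 kJ
Q3 (sensible, liquid) = 1.7740 * 3.2340 * 29.3340 = 168.2926 kJ
Q_total = 571.7058 kJ

571.7058 kJ


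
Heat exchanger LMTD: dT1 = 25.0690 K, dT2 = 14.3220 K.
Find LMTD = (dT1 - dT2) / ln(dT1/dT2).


dT1/dT2 = 1.7504
ln(dT1/dT2) = 0.5598
LMTD = 10.7470 / 0.5598 = 19.1967 K

19.1967 K


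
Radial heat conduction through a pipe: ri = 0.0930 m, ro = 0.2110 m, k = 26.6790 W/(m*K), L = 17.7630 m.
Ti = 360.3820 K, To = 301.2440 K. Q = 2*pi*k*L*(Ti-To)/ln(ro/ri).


dT = 59.1380 K
ln(ro/ri) = 0.8193
Q = 2*pi*26.6790*17.7630*59.1380 / 0.8193 = 214937.0747 W

214937.0747 W


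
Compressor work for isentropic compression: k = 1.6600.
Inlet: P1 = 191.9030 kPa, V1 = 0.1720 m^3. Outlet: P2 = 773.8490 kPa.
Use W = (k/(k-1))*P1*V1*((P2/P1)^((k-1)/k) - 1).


(k-1)/k = 0.3976
(P2/P1)^exp = 1.7409
W = 2.5152 * 191.9030 * 0.1720 * (1.7409 - 1) = 61.5072 kJ

61.5072 kJ


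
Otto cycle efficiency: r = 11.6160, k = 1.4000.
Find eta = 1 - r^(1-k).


r^(k-1) = 2.6670
eta = 1 - 1/2.6670 = 0.6250 = 62.5047%

62.5047%


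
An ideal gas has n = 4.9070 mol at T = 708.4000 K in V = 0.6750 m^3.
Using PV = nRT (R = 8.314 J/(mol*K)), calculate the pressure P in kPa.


P = nRT/V = 4.9070 * 8.314 * 708.4000 / 0.6750
= 28900.4517 / 0.6750 = 42815.4840 Pa = 42.8155 kPa

42.8155 kPa


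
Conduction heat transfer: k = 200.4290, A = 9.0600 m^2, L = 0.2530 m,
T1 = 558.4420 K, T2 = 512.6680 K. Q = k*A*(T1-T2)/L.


dT = 45.7740 K
Q = 200.4290 * 9.0600 * 45.7740 / 0.2530 = 328539.1290 W

328539.1290 W


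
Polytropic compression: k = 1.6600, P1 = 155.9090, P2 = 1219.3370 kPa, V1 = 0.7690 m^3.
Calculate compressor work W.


(k-1)/k = 0.3976
(P2/P1)^exp = 2.2654
W = 2.5152 * 155.9090 * 0.7690 * (2.2654 - 1) = 381.5893 kJ

381.5893 kJ


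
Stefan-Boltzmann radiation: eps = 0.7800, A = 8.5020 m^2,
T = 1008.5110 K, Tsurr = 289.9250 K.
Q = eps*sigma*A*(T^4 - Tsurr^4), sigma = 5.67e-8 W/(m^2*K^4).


T^4 = 1.0345e+12
Tsurr^4 = 7.0655e+09
Q = 0.7800 * 5.67e-8 * 8.5020 * 1.0274e+12 = 386317.9759 W

386317.9759 W


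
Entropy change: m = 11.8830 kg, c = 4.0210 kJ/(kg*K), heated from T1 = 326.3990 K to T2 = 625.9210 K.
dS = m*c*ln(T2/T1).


T2/T1 = 1.9177
ln(T2/T1) = 0.6511
dS = 11.8830 * 4.0210 * 0.6511 = 31.1107 kJ/K

31.1107 kJ/K


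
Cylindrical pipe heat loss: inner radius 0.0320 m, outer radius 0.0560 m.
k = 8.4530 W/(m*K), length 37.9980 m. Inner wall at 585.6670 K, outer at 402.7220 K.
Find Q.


dT = 182.9450 K
ln(ro/ri) = 0.5596
Q = 2*pi*8.4530*37.9980*182.9450 / 0.5596 = 659754.0454 W

659754.0454 W


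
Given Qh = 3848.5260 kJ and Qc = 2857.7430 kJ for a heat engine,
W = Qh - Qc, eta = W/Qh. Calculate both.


W = 3848.5260 - 2857.7430 = 990.7830 kJ
eta = 990.7830 / 3848.5260 = 0.2574 = 25.7445%

W = 990.7830 kJ, eta = 25.7445%


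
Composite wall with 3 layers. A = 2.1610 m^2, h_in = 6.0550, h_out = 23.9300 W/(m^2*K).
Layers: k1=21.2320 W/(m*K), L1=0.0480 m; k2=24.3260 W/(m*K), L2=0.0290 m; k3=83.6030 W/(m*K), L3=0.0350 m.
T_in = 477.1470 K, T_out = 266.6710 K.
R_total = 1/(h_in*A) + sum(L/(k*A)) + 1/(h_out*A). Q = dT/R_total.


R_conv_in = 1/(6.0550*2.1610) = 0.0764
R_1 = 0.0480/(21.2320*2.1610) = 0.0010
R_2 = 0.0290/(24.3260*2.1610) = 0.0006
R_3 = 0.0350/(83.6030*2.1610) = 0.0002
R_conv_out = 1/(23.9300*2.1610) = 0.0193
R_total = 0.0976 K/W
Q = 210.4760 / 0.0976 = 2157.5471 W

R_total = 0.0976 K/W, Q = 2157.5471 W


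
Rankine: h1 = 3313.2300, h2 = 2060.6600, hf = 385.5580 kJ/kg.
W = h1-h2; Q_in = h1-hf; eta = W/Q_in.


W = 1252.5700 kJ/kg
Q_in = 2927.6720 kJ/kg
eta = 0.4278 = 42.7838%

eta = 42.7838%


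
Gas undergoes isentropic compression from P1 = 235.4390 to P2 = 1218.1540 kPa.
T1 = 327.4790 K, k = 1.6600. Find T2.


(k-1)/k = 0.3976
(P2/P1)^exp = 1.9222
T2 = 327.4790 * 1.9222 = 629.4959 K

629.4959 K


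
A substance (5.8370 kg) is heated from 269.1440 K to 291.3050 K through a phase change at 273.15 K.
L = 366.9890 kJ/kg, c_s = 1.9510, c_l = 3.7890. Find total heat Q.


Q1 (sensible, solid) = 5.8370 * 1.9510 * 4.0060 = 45.6203 kJ
Q2 (latent) = 5.8370 * 366.9890 = 2142.1148 kJ
Q3 (sensible, liquid) = 5.8370 * 3.7890 * 18.1550 = 401.5231 kJ
Q_total = 2589.2582 kJ

2589.2582 kJ


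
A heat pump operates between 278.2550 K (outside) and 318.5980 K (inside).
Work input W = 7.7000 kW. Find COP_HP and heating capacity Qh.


COP = 318.5980 / 40.3430 = 7.8972
Qh = 7.8972 * 7.7000 = 60.8087 kW

COP = 7.8972, Qh = 60.8087 kW


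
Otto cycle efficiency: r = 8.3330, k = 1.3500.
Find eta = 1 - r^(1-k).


r^(k-1) = 2.1003
eta = 1 - 1/2.1003 = 0.5239 = 52.3877%

52.3877%


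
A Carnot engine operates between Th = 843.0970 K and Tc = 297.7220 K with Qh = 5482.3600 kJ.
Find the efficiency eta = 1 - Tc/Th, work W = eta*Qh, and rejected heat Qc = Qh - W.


eta = 1 - 297.7220/843.0970 = 0.6469
W = 0.6469 * 5482.3600 = 3546.3797 kJ
Qc = 5482.3600 - 3546.3797 = 1935.9803 kJ

eta = 64.6871%, W = 3546.3797 kJ, Qc = 1935.9803 kJ


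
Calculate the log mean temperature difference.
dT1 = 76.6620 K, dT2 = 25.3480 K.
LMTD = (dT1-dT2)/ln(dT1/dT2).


dT1/dT2 = 3.0244
ln(dT1/dT2) = 1.1067
LMTD = 51.3140 / 1.1067 = 46.3664 K

46.3664 K


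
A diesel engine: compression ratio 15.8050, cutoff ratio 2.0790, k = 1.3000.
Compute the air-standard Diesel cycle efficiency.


r^(k-1) = 2.2890
rc^k = 2.5895
eta = 0.5049 = 50.4950%

50.4950%


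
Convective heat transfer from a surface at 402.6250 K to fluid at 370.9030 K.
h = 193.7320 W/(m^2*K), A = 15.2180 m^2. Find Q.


dT = 31.7220 K
Q = 193.7320 * 15.2180 * 31.7220 = 93523.2311 W

93523.2311 W


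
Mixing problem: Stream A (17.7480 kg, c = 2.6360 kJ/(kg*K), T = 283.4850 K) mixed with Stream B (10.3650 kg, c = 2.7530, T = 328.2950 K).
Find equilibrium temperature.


num = 22630.3321
den = 75.3186
Tf = 300.4615 K

300.4615 K


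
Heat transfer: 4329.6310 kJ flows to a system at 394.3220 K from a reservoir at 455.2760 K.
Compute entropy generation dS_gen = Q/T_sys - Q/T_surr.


dS_sys = 4329.6310/394.3220 = 10.9799 kJ/K
dS_surr = -4329.6310/455.2760 = -9.5099 kJ/K
dS_gen = 10.9799 - 9.5099 = 1.4700 kJ/K (irreversible)

dS_gen = 1.4700 kJ/K, irreversible


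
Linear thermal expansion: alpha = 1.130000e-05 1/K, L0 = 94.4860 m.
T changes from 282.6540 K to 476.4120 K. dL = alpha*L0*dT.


dT = 193.7580 K
dL = 1.130000e-05 * 94.4860 * 193.7580 = 0.206874 m
L_final = 94.692874 m

dL = 0.206874 m


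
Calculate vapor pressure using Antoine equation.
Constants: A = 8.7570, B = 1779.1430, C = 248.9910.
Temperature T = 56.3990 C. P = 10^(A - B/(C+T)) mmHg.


C+T = 305.3900
B/(C+T) = 5.8258
log10(P) = 8.7570 - 5.8258 = 2.9312
P = 10^2.9312 = 853.4806 mmHg

853.4806 mmHg


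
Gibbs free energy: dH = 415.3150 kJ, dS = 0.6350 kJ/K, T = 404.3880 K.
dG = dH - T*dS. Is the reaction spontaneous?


T*dS = 404.3880 * 0.6350 = 256.7864 kJ
dG = 415.3150 - 256.7864 = 158.5286 kJ (non-spontaneous)

dG = 158.5286 kJ, non-spontaneous


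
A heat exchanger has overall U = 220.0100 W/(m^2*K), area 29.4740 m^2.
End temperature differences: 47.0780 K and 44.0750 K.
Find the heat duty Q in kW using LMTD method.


LMTD = 45.5600 K
Q = 220.0100 * 29.4740 * 45.5600 = 295437.2670 W = 295.4373 kW

295.4373 kW


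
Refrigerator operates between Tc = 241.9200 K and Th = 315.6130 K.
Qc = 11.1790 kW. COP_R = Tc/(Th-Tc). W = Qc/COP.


COP = 241.9200 / 73.6930 = 3.2828
W = 11.1790 / 3.2828 = 3.4053 kW

COP = 3.2828, W = 3.4053 kW


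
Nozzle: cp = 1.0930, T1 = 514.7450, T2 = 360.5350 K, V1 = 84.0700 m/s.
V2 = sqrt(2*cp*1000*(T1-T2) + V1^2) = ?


dT = 154.2100 K
2*cp*1000*dT = 337103.0600
V1^2 = 7067.7649
V2 = sqrt(344170.8249) = 586.6607 m/s

586.6607 m/s


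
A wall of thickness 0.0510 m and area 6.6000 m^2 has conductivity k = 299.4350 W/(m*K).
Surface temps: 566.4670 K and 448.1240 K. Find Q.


dT = 118.3430 K
Q = 299.4350 * 6.6000 * 118.3430 / 0.0510 = 4585839.9795 W

4585839.9795 W


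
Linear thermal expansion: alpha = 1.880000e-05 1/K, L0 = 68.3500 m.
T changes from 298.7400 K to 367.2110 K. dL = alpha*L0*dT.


dT = 68.4710 K
dL = 1.880000e-05 * 68.3500 * 68.4710 = 0.087984 m
L_final = 68.437984 m

dL = 0.087984 m


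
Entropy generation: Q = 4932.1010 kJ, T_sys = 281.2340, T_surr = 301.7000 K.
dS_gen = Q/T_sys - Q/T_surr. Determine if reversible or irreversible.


dS_sys = 4932.1010/281.2340 = 17.5374 kJ/K
dS_surr = -4932.1010/301.7000 = -16.3477 kJ/K
dS_gen = 17.5374 - 16.3477 = 1.1897 kJ/K (irreversible)

dS_gen = 1.1897 kJ/K, irreversible


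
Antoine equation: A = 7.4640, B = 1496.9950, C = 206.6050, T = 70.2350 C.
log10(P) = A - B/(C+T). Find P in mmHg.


C+T = 276.8400
B/(C+T) = 5.4074
log10(P) = 7.4640 - 5.4074 = 2.0566
P = 10^2.0566 = 113.9102 mmHg

113.9102 mmHg


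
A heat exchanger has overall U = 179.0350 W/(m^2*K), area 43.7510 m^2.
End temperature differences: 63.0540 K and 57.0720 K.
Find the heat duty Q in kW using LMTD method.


LMTD = 60.0133 K
Q = 179.0350 * 43.7510 * 60.0133 = 470081.9428 W = 470.0819 kW

470.0819 kW


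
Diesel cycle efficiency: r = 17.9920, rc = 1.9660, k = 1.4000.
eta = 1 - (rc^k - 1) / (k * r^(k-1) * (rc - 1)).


r^(k-1) = 3.1771
rc^k = 2.5764
eta = 0.6331 = 63.3110%

63.3110%


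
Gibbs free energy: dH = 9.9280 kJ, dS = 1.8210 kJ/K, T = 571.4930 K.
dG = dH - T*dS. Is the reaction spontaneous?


T*dS = 571.4930 * 1.8210 = 1040.6888 kJ
dG = 9.9280 - 1040.6888 = -1030.7608 kJ (spontaneous)

dG = -1030.7608 kJ, spontaneous


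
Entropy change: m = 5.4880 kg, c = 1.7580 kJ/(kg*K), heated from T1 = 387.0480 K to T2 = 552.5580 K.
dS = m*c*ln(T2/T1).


T2/T1 = 1.4276
ln(T2/T1) = 0.3560
dS = 5.4880 * 1.7580 * 0.3560 = 3.4347 kJ/K

3.4347 kJ/K


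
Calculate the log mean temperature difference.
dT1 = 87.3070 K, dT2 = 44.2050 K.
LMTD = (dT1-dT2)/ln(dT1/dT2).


dT1/dT2 = 1.9750
ln(dT1/dT2) = 0.6806
LMTD = 43.1020 / 0.6806 = 63.3301 K

63.3301 K


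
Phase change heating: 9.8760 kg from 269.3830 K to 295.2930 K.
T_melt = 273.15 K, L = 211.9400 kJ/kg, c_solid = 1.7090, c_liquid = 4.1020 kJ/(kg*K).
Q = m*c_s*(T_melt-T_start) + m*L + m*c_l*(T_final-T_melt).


Q1 (sensible, solid) = 9.8760 * 1.7090 * 3.7670 = 63.5797 kJ
Q2 (latent) = 9.8760 * 211.9400 = 2093.1194 kJ
Q3 (sensible, liquid) = 9.8760 * 4.1020 * 22.1430 = 897.0429 kJ
Q_total = 3053.7420 kJ

3053.7420 kJ


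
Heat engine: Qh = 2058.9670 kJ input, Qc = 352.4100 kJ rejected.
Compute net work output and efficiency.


W = 2058.9670 - 352.4100 = 1706.5570 kJ
eta = 1706.5570 / 2058.9670 = 0.8288 = 82.8841%

W = 1706.5570 kJ, eta = 82.8841%


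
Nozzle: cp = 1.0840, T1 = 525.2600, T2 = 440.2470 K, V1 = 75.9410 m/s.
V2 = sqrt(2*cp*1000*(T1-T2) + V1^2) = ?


dT = 85.0130 K
2*cp*1000*dT = 184308.1840
V1^2 = 5767.0355
V2 = sqrt(190075.2195) = 435.9762 m/s

435.9762 m/s


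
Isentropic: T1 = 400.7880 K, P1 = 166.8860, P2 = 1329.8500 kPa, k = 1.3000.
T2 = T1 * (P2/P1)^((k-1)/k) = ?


(k-1)/k = 0.2308
(P2/P1)^exp = 1.6144
T2 = 400.7880 * 1.6144 = 647.0325 K

647.0325 K


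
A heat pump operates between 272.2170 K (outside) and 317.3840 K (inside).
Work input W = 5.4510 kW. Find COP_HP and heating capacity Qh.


COP = 317.3840 / 45.1670 = 7.0269
Qh = 7.0269 * 5.4510 = 38.3036 kW

COP = 7.0269, Qh = 38.3036 kW


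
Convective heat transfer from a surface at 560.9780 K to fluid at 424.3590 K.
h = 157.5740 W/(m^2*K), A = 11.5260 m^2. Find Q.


dT = 136.6190 K
Q = 157.5740 * 11.5260 * 136.6190 = 248127.1442 W

248127.1442 W


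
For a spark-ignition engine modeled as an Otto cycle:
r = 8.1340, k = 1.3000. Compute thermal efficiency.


r^(k-1) = 1.8754
eta = 1 - 1/1.8754 = 0.4668 = 46.6777%

46.6777%


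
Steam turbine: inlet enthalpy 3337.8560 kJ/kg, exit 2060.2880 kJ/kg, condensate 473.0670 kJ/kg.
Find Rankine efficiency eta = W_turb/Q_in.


W = 1277.5680 kJ/kg
Q_in = 2864.7890 kJ/kg
eta = 0.4460 = 44.5955%

eta = 44.5955%


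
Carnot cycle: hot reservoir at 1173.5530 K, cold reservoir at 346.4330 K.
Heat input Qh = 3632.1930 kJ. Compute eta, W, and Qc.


eta = 1 - 346.4330/1173.5530 = 0.7048
W = 0.7048 * 3632.1930 = 2559.9691 kJ
Qc = 3632.1930 - 2559.9691 = 1072.2239 kJ

eta = 70.4800%, W = 2559.9691 kJ, Qc = 1072.2239 kJ


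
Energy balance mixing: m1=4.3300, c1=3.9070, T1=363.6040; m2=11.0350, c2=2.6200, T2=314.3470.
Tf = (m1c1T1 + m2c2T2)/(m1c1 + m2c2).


num = 15239.5077
den = 45.8290
Tf = 332.5297 K

332.5297 K


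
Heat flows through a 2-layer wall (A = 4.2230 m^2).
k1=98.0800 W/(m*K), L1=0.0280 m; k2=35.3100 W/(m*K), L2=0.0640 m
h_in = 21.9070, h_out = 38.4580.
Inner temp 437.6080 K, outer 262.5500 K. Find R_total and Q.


R_conv_in = 1/(21.9070*4.2230) = 0.0108
R_1 = 0.0280/(98.0800*4.2230) = 6.7602e-05
R_2 = 0.0640/(35.3100*4.2230) = 0.0004
R_conv_out = 1/(38.4580*4.2230) = 0.0062
R_total = 0.0175 K/W
Q = 175.0580 / 0.0175 = 10024.2844 W

R_total = 0.0175 K/W, Q = 10024.2844 W


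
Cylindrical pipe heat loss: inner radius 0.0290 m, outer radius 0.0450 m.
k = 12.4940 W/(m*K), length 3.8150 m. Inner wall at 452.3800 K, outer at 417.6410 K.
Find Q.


dT = 34.7390 K
ln(ro/ri) = 0.4394
Q = 2*pi*12.4940*3.8150*34.7390 / 0.4394 = 23679.1510 W

23679.1510 W


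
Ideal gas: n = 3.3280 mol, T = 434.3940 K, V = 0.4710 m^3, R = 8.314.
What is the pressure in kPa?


P = nRT/V = 3.3280 * 8.314 * 434.3940 / 0.4710
= 12019.2441 / 0.4710 = 25518.5650 Pa = 25.5186 kPa

25.5186 kPa


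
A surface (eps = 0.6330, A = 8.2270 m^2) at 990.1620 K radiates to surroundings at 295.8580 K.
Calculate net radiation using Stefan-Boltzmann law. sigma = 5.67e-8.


T^4 = 9.6122e+11
Tsurr^4 = 7.6618e+09
Q = 0.6330 * 5.67e-8 * 8.2270 * 9.5356e+11 = 281564.3665 W

281564.3665 W


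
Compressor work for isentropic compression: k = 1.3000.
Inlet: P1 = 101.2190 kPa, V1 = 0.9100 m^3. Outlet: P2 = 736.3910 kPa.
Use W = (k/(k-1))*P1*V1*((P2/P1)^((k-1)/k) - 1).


(k-1)/k = 0.2308
(P2/P1)^exp = 1.5808
W = 4.3333 * 101.2190 * 0.9100 * (1.5808 - 1) = 231.8362 kJ

231.8362 kJ


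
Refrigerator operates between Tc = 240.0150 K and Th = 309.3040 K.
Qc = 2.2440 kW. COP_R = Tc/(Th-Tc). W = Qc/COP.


COP = 240.0150 / 69.2890 = 3.4640
W = 2.2440 / 3.4640 = 0.6478 kW

COP = 3.4640, W = 0.6478 kW


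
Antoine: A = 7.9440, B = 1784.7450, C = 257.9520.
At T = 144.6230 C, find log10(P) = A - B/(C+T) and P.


C+T = 402.5750
B/(C+T) = 4.4333
log10(P) = 7.9440 - 4.4333 = 3.5107
P = 10^3.5107 = 3240.9850 mmHg

3240.9850 mmHg


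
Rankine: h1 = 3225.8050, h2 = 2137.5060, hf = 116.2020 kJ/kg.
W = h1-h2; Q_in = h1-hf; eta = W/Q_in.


W = 1088.2990 kJ/kg
Q_in = 3109.6030 kJ/kg
eta = 0.3500 = 34.9980%

eta = 34.9980%


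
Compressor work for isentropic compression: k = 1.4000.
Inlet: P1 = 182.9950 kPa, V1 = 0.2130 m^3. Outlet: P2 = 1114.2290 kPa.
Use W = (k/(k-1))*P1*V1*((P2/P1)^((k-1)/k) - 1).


(k-1)/k = 0.2857
(P2/P1)^exp = 1.6755
W = 3.5000 * 182.9950 * 0.2130 * (1.6755 - 1) = 92.1581 kJ

92.1581 kJ


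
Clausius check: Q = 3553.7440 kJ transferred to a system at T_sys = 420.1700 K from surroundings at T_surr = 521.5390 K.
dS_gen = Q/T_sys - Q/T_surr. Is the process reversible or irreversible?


dS_sys = 3553.7440/420.1700 = 8.4579 kJ/K
dS_surr = -3553.7440/521.5390 = -6.8140 kJ/K
dS_gen = 8.4579 - 6.8140 = 1.6439 kJ/K (irreversible)

dS_gen = 1.6439 kJ/K, irreversible


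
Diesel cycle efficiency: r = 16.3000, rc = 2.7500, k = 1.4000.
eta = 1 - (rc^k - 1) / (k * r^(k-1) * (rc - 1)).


r^(k-1) = 3.0540
rc^k = 4.1216
eta = 0.5828 = 58.2808%

58.2808%


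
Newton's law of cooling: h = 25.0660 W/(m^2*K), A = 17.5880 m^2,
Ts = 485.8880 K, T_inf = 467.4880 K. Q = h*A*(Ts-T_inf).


dT = 18.4000 K
Q = 25.0660 * 17.5880 * 18.4000 = 8111.8389 W

8111.8389 W
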